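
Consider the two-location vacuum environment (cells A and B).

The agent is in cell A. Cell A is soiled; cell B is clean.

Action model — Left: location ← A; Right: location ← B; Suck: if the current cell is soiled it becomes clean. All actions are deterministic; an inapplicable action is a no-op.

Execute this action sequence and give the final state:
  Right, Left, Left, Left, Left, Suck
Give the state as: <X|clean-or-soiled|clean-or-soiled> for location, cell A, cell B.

1. Right → <B|soiled|clean>
2. Left → <A|soiled|clean>
3. Left → <A|soiled|clean>
4. Left → <A|soiled|clean>
5. Left → <A|soiled|clean>
6. Suck → <A|clean|clean>

<A|clean|clean>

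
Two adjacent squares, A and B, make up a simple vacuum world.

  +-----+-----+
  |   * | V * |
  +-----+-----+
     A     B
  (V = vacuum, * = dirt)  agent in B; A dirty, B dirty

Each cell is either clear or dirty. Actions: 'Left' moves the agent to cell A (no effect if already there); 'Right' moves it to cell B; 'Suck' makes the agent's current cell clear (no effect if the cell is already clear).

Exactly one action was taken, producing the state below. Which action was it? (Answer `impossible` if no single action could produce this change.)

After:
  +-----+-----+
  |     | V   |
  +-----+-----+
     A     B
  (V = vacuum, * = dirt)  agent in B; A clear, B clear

try  Left: in A — A dirty, B dirty
try Right: in B — A dirty, B dirty
try  Suck: in B — A dirty, B clear
no single action produces the after-state

impossible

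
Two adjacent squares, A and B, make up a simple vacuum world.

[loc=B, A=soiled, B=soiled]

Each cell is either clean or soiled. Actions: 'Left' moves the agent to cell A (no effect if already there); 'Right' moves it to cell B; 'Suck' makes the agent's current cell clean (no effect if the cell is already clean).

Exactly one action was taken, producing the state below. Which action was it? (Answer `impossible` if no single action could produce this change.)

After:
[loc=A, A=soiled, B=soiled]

Left

try  Left: (A; A:soiled, B:soiled)  ← match
try Right: (B; A:soiled, B:soiled)
try  Suck: (B; A:soiled, B:clean)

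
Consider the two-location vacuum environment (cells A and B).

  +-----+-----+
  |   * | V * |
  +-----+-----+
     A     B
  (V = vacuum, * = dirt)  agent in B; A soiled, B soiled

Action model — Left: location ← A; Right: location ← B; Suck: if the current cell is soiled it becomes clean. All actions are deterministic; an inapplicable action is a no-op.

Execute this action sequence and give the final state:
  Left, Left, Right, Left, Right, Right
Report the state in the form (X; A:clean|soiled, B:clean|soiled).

step 1/6 (Left): (A; A:soiled, B:soiled)
step 2/6 (Left): (A; A:soiled, B:soiled)
step 3/6 (Right): (B; A:soiled, B:soiled)
step 4/6 (Left): (A; A:soiled, B:soiled)
step 5/6 (Right): (B; A:soiled, B:soiled)
step 6/6 (Right): (B; A:soiled, B:soiled)

(B; A:soiled, B:soiled)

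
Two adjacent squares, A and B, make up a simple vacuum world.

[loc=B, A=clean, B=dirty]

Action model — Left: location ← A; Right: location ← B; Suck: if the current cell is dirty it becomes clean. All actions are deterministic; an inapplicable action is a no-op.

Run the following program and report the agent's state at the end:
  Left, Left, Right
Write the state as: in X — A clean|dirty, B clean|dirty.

1) do Left; now in A — A clean, B dirty
2) do Left; now in A — A clean, B dirty
3) do Right; now in B — A clean, B dirty

in B — A clean, B dirty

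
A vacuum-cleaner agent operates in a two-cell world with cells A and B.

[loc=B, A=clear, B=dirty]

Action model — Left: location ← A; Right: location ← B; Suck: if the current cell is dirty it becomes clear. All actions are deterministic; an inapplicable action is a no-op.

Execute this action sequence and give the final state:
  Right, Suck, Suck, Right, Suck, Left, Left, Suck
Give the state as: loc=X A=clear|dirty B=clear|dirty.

1. Right → loc=B A=clear B=dirty
2. Suck → loc=B A=clear B=clear
3. Suck → loc=B A=clear B=clear
4. Right → loc=B A=clear B=clear
5. Suck → loc=B A=clear B=clear
6. Left → loc=A A=clear B=clear
7. Left → loc=A A=clear B=clear
8. Suck → loc=A A=clear B=clear

loc=A A=clear B=clear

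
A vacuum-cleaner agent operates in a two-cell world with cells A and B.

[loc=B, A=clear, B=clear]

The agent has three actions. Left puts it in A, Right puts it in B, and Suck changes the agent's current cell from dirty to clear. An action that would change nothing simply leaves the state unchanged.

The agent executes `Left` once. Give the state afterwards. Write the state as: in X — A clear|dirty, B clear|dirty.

in A — A clear, B clear

start: in B — A clear, B clear
[1] after Left: in A — A clear, B clear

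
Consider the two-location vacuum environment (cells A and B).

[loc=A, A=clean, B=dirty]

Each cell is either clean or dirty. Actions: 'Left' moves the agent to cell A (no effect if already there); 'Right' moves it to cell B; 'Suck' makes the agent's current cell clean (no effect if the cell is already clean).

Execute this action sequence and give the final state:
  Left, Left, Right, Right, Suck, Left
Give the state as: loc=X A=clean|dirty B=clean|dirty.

Left (#1): loc=A A=clean B=dirty
Left (#2): loc=A A=clean B=dirty
Right (#3): loc=B A=clean B=dirty
Right (#4): loc=B A=clean B=dirty
Suck (#5): loc=B A=clean B=clean
Left (#6): loc=A A=clean B=clean

loc=A A=clean B=clean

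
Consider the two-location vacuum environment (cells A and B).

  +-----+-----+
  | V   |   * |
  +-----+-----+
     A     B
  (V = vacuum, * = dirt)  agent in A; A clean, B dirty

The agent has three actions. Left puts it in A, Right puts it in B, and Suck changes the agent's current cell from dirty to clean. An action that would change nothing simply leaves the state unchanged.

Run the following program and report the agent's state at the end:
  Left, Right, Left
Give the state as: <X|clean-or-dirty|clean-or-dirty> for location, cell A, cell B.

<A|clean|dirty>

Left (#1): <A|clean|dirty>
Right (#2): <B|clean|dirty>
Left (#3): <A|clean|dirty>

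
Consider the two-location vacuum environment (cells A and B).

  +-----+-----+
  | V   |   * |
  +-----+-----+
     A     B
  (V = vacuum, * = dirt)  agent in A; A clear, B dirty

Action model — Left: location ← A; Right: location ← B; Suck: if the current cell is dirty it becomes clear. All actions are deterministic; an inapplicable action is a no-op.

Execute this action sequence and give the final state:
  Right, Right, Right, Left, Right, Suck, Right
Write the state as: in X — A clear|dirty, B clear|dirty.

1) do Right; now in B — A clear, B dirty
2) do Right; now in B — A clear, B dirty
3) do Right; now in B — A clear, B dirty
4) do Left; now in A — A clear, B dirty
5) do Right; now in B — A clear, B dirty
6) do Suck; now in B — A clear, B clear
7) do Right; now in B — A clear, B clear

in B — A clear, B clear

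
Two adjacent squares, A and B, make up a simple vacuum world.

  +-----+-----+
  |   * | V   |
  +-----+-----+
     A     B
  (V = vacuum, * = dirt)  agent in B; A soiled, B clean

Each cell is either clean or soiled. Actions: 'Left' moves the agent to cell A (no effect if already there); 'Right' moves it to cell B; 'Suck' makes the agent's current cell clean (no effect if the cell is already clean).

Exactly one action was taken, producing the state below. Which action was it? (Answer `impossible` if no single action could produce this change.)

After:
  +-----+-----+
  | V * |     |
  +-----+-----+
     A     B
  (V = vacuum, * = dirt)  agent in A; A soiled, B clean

try  Left: in A — A soiled, B clean  ← match
try Right: in B — A soiled, B clean
try  Suck: in B — A soiled, B clean

Left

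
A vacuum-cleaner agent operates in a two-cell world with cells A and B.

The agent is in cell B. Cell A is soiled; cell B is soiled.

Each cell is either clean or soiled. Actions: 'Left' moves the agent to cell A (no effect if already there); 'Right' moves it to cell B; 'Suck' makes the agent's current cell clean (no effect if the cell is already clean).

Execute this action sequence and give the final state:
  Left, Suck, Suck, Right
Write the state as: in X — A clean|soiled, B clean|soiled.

in B — A clean, B soiled

step 1/4 (Left): in A — A soiled, B soiled
step 2/4 (Suck): in A — A clean, B soiled
step 3/4 (Suck): in A — A clean, B soiled
step 4/4 (Right): in B — A clean, B soiled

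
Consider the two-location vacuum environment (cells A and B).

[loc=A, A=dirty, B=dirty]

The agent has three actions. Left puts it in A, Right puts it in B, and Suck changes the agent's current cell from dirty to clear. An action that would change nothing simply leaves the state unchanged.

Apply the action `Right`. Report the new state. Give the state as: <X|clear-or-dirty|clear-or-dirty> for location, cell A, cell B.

start: <A|dirty|dirty>
t=1 Right ⇒ <B|dirty|dirty>

<B|dirty|dirty>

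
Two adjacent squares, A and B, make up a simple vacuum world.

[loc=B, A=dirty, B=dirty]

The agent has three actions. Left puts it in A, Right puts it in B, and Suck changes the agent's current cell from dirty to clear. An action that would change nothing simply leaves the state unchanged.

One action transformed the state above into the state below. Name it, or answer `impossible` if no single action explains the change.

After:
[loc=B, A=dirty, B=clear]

Suck

try  Left: in A — A dirty, B dirty
try Right: in B — A dirty, B dirty
try  Suck: in B — A dirty, B clear  ← match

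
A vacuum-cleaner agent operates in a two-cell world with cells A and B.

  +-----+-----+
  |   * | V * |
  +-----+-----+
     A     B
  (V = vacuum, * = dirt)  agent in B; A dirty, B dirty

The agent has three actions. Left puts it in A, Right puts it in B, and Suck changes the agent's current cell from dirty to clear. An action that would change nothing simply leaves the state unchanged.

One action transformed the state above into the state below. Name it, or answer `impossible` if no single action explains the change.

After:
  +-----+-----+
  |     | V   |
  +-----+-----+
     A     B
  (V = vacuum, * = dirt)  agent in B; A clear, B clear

impossible

try  Left: loc=A A=dirty B=dirty
try Right: loc=B A=dirty B=dirty
try  Suck: loc=B A=dirty B=clear
no single action produces the after-state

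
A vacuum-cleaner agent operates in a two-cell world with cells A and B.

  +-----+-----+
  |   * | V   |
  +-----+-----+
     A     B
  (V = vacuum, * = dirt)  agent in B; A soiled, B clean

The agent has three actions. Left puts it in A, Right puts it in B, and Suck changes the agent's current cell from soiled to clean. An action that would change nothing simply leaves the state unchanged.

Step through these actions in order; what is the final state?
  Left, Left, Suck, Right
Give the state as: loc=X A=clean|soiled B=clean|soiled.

Left (#1): loc=A A=soiled B=clean
Left (#2): loc=A A=soiled B=clean
Suck (#3): loc=A A=clean B=clean
Right (#4): loc=B A=clean B=clean

loc=B A=clean B=clean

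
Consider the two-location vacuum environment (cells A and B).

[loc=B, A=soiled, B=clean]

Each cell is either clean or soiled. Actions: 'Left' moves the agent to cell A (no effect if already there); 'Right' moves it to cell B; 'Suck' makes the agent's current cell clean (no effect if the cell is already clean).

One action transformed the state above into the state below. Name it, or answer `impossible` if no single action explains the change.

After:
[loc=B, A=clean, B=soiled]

try  Left: (A; A:soiled, B:clean)
try Right: (B; A:soiled, B:clean)
try  Suck: (B; A:soiled, B:clean)
no single action produces the after-state

impossible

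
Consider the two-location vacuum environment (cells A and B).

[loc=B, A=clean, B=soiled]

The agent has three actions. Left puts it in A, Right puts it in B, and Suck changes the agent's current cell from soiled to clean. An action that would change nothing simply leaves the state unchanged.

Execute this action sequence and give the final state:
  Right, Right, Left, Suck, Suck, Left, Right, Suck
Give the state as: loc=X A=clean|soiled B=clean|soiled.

1. Right → loc=B A=clean B=soiled
2. Right → loc=B A=clean B=soiled
3. Left → loc=A A=clean B=soiled
4. Suck → loc=A A=clean B=soiled
5. Suck → loc=A A=clean B=soiled
6. Left → loc=A A=clean B=soiled
7. Right → loc=B A=clean B=soiled
8. Suck → loc=B A=clean B=clean

loc=B A=clean B=clean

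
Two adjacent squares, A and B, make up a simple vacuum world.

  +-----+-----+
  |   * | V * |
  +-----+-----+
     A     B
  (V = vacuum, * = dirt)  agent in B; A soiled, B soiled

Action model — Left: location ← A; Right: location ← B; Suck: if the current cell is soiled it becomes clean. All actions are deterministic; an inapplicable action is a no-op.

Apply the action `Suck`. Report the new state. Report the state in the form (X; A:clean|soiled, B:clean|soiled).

start: (B; A:soiled, B:soiled)
step 1/1 (Suck): (B; A:soiled, B:clean)

(B; A:soiled, B:clean)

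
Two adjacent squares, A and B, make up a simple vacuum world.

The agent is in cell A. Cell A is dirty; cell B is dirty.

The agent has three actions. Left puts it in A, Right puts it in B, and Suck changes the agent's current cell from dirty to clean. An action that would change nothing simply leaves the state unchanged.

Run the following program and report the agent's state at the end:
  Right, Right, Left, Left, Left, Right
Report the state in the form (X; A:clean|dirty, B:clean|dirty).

(B; A:dirty, B:dirty)

1) do Right; now (B; A:dirty, B:dirty)
2) do Right; now (B; A:dirty, B:dirty)
3) do Left; now (A; A:dirty, B:dirty)
4) do Left; now (A; A:dirty, B:dirty)
5) do Left; now (A; A:dirty, B:dirty)
6) do Right; now (B; A:dirty, B:dirty)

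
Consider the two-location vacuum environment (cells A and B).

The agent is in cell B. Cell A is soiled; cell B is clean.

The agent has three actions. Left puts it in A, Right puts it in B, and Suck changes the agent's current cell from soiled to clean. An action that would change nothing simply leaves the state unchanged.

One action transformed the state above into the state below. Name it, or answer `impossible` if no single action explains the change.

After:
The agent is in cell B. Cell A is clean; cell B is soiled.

impossible

try  Left: (A; A:soiled, B:clean)
try Right: (B; A:soiled, B:clean)
try  Suck: (B; A:soiled, B:clean)
no single action produces the after-state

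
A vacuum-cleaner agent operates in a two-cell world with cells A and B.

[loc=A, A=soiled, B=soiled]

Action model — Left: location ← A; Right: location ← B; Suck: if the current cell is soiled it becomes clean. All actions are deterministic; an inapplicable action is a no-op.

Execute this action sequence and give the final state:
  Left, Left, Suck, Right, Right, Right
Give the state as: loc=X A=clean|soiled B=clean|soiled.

1. Left → loc=A A=soiled B=soiled
2. Left → loc=A A=soiled B=soiled
3. Suck → loc=A A=clean B=soiled
4. Right → loc=B A=clean B=soiled
5. Right → loc=B A=clean B=soiled
6. Right → loc=B A=clean B=soiled

loc=B A=clean B=soiled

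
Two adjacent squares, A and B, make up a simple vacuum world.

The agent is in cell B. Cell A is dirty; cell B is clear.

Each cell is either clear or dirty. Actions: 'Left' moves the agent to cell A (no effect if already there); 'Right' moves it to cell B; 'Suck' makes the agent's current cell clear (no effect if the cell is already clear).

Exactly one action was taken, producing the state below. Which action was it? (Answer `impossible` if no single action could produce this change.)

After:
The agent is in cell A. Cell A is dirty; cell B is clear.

Left

try  Left: loc=A A=dirty B=clear  ← match
try Right: loc=B A=dirty B=clear
try  Suck: loc=B A=dirty B=clear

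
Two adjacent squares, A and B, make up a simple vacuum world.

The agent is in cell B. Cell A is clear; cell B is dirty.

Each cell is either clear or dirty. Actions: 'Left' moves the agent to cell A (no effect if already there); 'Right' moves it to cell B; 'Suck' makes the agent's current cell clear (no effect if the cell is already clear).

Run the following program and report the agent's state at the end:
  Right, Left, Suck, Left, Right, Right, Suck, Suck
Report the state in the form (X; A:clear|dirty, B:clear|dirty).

(B; A:clear, B:clear)

1. Right → (B; A:clear, B:dirty)
2. Left → (A; A:clear, B:dirty)
3. Suck → (A; A:clear, B:dirty)
4. Left → (A; A:clear, B:dirty)
5. Right → (B; A:clear, B:dirty)
6. Right → (B; A:clear, B:dirty)
7. Suck → (B; A:clear, B:clear)
8. Suck → (B; A:clear, B:clear)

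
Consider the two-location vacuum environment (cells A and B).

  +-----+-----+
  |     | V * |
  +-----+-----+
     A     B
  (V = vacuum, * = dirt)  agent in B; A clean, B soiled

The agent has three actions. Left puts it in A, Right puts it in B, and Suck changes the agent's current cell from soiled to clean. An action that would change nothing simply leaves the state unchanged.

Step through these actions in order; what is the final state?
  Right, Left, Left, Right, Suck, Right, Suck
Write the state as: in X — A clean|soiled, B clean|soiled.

in B — A clean, B clean

t=1 Right ⇒ in B — A clean, B soiled
t=2 Left ⇒ in A — A clean, B soiled
t=3 Left ⇒ in A — A clean, B soiled
t=4 Right ⇒ in B — A clean, B soiled
t=5 Suck ⇒ in B — A clean, B clean
t=6 Right ⇒ in B — A clean, B clean
t=7 Suck ⇒ in B — A clean, B clean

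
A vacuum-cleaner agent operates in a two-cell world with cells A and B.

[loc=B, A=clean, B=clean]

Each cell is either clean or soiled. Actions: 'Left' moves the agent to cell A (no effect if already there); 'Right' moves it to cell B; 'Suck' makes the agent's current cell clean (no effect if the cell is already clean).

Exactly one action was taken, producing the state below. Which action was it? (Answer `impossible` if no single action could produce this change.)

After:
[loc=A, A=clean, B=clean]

Left

try  Left: in A — A clean, B clean  ← match
try Right: in B — A clean, B clean
try  Suck: in B — A clean, B clean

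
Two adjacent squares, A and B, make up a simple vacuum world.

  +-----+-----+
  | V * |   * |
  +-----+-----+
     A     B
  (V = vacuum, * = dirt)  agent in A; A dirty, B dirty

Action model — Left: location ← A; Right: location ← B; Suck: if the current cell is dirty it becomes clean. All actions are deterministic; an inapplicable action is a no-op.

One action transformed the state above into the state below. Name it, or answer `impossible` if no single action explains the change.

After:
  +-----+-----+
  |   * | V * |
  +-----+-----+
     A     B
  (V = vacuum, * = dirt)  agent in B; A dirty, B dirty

try  Left: <A|dirty|dirty>
try Right: <B|dirty|dirty>  ← match
try  Suck: <A|clean|dirty>

Right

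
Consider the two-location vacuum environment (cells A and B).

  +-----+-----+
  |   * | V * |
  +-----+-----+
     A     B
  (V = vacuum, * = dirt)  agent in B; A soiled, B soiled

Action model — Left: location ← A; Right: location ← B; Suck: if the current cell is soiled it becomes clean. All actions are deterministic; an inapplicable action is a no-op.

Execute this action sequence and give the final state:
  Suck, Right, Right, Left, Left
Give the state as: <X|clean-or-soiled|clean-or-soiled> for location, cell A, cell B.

[1] after Suck: <B|soiled|clean>
[2] after Right: <B|soiled|clean>
[3] after Right: <B|soiled|clean>
[4] after Left: <A|soiled|clean>
[5] after Left: <A|soiled|clean>

<A|soiled|clean>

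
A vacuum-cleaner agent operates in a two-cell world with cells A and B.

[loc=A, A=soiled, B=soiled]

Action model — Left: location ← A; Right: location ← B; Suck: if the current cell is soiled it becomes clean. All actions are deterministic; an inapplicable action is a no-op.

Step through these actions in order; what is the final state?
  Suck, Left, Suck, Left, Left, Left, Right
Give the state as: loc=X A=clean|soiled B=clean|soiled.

step 1/7 (Suck): loc=A A=clean B=soiled
step 2/7 (Left): loc=A A=clean B=soiled
step 3/7 (Suck): loc=A A=clean B=soiled
step 4/7 (Left): loc=A A=clean B=soiled
step 5/7 (Left): loc=A A=clean B=soiled
step 6/7 (Left): loc=A A=clean B=soiled
step 7/7 (Right): loc=B A=clean B=soiled

loc=B A=clean B=soiled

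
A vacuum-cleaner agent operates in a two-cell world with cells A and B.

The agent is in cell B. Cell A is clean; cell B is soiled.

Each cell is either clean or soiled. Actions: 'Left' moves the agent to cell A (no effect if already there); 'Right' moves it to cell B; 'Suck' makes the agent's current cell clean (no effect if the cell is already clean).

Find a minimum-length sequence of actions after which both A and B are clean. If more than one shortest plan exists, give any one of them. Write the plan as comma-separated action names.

[1] after Suck: loc=B A=clean B=clean
min 1: B is soiled, one Suck

Suck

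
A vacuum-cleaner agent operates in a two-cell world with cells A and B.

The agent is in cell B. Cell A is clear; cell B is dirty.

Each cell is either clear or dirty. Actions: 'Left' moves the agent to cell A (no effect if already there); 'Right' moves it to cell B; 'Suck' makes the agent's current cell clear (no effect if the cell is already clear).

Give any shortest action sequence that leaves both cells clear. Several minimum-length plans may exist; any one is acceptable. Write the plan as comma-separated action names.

1. Suck → loc=B A=clear B=clear
min 1: B is dirty, one Suck

Suck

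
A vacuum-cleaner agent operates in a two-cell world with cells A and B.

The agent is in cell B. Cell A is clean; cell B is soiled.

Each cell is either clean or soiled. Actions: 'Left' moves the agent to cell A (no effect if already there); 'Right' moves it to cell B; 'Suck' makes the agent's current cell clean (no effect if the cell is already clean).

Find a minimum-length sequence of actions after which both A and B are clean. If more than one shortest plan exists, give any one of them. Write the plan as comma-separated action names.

1. Suck → in B — A clean, B clean
min 1: B is soiled, one Suck

Suck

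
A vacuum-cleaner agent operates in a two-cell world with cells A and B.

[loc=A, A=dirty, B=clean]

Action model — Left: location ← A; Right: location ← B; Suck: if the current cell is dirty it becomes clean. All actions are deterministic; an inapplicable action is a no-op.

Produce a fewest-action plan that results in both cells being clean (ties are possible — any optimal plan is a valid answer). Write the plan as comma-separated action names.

step 1/1 (Suck): loc=A A=clean B=clean
min 1: A is dirty, one Suck

Suck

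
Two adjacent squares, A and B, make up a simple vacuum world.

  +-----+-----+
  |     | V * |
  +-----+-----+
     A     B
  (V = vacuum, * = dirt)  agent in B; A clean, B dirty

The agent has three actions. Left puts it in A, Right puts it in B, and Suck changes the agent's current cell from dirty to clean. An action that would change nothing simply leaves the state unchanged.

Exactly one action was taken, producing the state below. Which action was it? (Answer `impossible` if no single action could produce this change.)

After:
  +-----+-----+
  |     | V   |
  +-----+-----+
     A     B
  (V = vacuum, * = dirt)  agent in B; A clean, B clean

try  Left: in A — A clean, B dirty
try Right: in B — A clean, B dirty
try  Suck: in B — A clean, B clean  ← match

Suck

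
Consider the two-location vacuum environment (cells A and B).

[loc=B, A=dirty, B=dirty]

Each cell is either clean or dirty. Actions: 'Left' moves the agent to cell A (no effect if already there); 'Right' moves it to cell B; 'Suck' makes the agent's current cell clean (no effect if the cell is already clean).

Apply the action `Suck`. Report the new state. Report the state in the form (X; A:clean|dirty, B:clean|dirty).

(B; A:dirty, B:clean)

start: (B; A:dirty, B:dirty)
1) do Suck; now (B; A:dirty, B:clean)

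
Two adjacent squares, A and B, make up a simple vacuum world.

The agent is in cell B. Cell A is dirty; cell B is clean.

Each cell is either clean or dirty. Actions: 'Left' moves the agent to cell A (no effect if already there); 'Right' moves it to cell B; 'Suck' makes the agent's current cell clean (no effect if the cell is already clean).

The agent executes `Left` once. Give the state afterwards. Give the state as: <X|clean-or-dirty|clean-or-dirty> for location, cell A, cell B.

start: <B|dirty|clean>
1) do Left; now <A|dirty|clean>

<A|dirty|clean>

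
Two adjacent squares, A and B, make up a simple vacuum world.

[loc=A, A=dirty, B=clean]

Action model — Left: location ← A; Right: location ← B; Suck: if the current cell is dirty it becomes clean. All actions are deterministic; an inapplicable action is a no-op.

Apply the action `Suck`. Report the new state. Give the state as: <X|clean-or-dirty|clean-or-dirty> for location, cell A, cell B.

<A|clean|clean>

start: <A|dirty|clean>
1) do Suck; now <A|clean|clean>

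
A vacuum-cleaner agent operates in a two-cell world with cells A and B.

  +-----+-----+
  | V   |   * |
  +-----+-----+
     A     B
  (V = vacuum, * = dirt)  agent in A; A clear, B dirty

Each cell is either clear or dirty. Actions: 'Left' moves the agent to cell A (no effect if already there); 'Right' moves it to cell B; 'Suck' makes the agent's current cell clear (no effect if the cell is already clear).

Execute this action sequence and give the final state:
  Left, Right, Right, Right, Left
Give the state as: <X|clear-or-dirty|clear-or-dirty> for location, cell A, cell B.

<A|clear|dirty>

Left (#1): <A|clear|dirty>
Right (#2): <B|clear|dirty>
Right (#3): <B|clear|dirty>
Right (#4): <B|clear|dirty>
Left (#5): <A|clear|dirty>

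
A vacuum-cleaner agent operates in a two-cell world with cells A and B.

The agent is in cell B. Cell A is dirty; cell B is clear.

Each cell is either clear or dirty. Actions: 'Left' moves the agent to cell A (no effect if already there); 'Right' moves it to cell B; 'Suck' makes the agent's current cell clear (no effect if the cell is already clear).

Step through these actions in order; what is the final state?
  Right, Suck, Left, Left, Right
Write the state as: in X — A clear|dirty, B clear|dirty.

Right (#1): in B — A dirty, B clear
Suck (#2): in B — A dirty, B clear
Left (#3): in A — A dirty, B clear
Left (#4): in A — A dirty, B clear
Right (#5): in B — A dirty, B clear

in B — A dirty, B clear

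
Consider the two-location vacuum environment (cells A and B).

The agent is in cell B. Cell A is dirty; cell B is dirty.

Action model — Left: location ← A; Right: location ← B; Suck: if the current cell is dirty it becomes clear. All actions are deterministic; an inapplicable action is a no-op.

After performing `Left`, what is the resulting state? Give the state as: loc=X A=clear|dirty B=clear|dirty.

loc=A A=dirty B=dirty

start: loc=B A=dirty B=dirty
1) do Left; now loc=A A=dirty B=dirty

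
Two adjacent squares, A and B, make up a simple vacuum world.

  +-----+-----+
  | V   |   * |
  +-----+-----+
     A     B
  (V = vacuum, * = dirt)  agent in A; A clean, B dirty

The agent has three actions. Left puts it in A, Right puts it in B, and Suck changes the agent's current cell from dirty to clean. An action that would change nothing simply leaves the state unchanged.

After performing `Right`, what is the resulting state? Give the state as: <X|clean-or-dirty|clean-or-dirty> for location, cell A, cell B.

start: <A|clean|dirty>
step 1/1 (Right): <B|clean|dirty>

<B|clean|dirty>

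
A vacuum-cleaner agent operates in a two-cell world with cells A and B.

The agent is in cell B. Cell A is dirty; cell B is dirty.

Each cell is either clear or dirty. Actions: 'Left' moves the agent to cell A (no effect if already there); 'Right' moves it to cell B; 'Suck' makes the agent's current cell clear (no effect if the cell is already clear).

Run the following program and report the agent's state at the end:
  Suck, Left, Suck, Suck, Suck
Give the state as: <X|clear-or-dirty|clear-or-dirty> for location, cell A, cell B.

1. Suck → <B|dirty|clear>
2. Left → <A|dirty|clear>
3. Suck → <A|clear|clear>
4. Suck → <A|clear|clear>
5. Suck → <A|clear|clear>

<A|clear|clear>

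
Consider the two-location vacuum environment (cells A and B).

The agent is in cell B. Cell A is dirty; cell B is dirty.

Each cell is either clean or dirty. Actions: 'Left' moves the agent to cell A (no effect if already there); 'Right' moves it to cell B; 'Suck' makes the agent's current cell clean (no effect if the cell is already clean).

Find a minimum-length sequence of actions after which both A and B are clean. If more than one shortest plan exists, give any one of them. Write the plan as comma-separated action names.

Suck, Left, Suck

step 1/3 (Suck): in B — A dirty, B clean
step 2/3 (Left): in A — A dirty, B clean
step 3/3 (Suck): in A — A clean, B clean
min 3: Suck B + move + Suck A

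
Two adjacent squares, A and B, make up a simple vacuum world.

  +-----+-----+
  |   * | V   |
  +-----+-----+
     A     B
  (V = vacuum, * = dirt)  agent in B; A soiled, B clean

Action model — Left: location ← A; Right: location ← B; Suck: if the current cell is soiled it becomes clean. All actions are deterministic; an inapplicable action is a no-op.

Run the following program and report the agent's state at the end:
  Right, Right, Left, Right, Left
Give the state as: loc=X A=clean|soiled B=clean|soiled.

loc=A A=soiled B=clean

step 1/5 (Right): loc=B A=soiled B=clean
step 2/5 (Right): loc=B A=soiled B=clean
step 3/5 (Left): loc=A A=soiled B=clean
step 4/5 (Right): loc=B A=soiled B=clean
step 5/5 (Left): loc=A A=soiled B=clean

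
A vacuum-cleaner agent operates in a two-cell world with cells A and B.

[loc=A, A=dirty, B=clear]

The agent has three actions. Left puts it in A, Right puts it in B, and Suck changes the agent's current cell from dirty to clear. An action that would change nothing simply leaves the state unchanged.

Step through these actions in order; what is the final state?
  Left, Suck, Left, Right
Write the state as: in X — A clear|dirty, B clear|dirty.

in B — A clear, B clear

1. Left → in A — A dirty, B clear
2. Suck → in A — A clear, B clear
3. Left → in A — A clear, B clear
4. Right → in B — A clear, B clear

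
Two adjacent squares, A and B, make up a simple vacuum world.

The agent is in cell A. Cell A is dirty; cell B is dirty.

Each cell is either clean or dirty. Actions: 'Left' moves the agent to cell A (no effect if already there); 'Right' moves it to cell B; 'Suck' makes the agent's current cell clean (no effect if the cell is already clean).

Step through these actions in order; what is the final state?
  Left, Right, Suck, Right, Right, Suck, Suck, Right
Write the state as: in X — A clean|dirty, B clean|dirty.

in B — A dirty, B clean

Left (#1): in A — A dirty, B dirty
Right (#2): in B — A dirty, B dirty
Suck (#3): in B — A dirty, B clean
Right (#4): in B — A dirty, B clean
Right (#5): in B — A dirty, B clean
Suck (#6): in B — A dirty, B clean
Suck (#7): in B — A dirty, B clean
Right (#8): in B — A dirty, B clean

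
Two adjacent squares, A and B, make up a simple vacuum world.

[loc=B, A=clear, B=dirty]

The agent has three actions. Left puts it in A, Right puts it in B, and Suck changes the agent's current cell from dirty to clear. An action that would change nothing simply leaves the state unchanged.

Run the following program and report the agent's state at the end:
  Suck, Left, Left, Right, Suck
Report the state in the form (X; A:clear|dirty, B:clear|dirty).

1. Suck → (B; A:clear, B:clear)
2. Left → (A; A:clear, B:clear)
3. Left → (A; A:clear, B:clear)
4. Right → (B; A:clear, B:clear)
5. Suck → (B; A:clear, B:clear)

(B; A:clear, B:clear)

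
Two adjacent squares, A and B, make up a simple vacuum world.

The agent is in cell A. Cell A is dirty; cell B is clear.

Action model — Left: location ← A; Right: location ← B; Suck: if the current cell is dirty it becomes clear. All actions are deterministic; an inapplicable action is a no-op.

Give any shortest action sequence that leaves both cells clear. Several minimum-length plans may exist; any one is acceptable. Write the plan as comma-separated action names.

Suck (#1): in A — A clear, B clear
min 1: A is dirty, one Suck

Suck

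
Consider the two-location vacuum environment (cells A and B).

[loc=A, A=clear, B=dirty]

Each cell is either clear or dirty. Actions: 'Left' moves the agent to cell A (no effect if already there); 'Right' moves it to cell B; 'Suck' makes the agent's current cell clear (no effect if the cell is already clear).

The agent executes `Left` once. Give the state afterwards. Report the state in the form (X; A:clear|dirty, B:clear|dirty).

start: (A; A:clear, B:dirty)
Left (#1): (A; A:clear, B:dirty)

(A; A:clear, B:dirty)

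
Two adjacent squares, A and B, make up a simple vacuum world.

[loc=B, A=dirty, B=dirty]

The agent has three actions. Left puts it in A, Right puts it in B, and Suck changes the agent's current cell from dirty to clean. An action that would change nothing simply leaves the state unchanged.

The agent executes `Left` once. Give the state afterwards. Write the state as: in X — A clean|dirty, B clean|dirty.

in A — A dirty, B dirty

start: in B — A dirty, B dirty
1) do Left; now in A — A dirty, B dirty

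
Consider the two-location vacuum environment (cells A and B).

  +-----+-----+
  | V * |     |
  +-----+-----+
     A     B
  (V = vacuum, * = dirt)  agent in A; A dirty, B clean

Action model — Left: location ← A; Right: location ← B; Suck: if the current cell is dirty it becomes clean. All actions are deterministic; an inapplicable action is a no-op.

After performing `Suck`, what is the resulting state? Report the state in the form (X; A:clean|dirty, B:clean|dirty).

start: (A; A:dirty, B:clean)
1) do Suck; now (A; A:clean, B:clean)

(A; A:clean, B:clean)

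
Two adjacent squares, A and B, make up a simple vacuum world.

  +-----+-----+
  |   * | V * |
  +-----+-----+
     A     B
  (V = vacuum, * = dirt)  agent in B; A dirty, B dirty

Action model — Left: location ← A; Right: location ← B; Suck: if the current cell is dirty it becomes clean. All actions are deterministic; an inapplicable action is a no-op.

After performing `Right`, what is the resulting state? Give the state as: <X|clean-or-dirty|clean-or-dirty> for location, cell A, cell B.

<B|dirty|dirty>

start: <B|dirty|dirty>
t=1 Right ⇒ <B|dirty|dirty>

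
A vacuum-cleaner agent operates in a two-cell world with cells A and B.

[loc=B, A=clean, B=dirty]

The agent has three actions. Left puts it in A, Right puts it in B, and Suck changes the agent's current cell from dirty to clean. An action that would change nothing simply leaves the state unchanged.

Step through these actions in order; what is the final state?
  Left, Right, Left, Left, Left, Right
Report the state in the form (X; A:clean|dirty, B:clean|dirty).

1. Left → (A; A:clean, B:dirty)
2. Right → (B; A:clean, B:dirty)
3. Left → (A; A:clean, B:dirty)
4. Left → (A; A:clean, B:dirty)
5. Left → (A; A:clean, B:dirty)
6. Right → (B; A:clean, B:dirty)

(B; A:clean, B:dirty)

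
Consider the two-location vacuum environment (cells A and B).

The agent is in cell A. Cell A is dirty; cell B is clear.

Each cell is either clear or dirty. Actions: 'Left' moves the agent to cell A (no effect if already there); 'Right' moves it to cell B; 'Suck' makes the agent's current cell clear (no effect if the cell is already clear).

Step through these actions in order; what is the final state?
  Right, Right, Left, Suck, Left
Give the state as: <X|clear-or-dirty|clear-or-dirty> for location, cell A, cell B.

<A|clear|clear>

1) do Right; now <B|dirty|clear>
2) do Right; now <B|dirty|clear>
3) do Left; now <A|dirty|clear>
4) do Suck; now <A|clear|clear>
5) do Left; now <A|clear|clear>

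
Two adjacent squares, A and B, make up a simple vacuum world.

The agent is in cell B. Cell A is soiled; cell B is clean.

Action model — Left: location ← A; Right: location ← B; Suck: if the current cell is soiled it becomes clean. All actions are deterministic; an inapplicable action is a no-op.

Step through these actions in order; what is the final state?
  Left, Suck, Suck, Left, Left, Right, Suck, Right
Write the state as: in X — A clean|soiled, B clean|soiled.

in B — A clean, B clean

step 1/8 (Left): in A — A soiled, B clean
step 2/8 (Suck): in A — A clean, B clean
step 3/8 (Suck): in A — A clean, B clean
step 4/8 (Left): in A — A clean, B clean
step 5/8 (Left): in A — A clean, B clean
step 6/8 (Right): in B — A clean, B clean
step 7/8 (Suck): in B — A clean, B clean
step 8/8 (Right): in B — A clean, B clean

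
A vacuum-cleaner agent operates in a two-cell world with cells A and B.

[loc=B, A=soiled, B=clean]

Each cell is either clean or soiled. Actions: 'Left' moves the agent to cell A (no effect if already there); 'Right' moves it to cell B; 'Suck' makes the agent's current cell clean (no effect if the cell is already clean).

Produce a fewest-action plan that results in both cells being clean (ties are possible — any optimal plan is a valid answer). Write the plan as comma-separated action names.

Left, Suck

Left (#1): <A|soiled|clean>
Suck (#2): <A|clean|clean>
min 2: go A then Suck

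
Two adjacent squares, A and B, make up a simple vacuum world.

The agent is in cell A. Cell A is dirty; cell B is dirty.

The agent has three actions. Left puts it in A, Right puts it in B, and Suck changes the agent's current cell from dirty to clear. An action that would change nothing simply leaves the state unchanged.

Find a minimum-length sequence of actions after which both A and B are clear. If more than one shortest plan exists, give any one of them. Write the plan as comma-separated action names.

Suck (#1): in A — A clear, B dirty
Right (#2): in B — A clear, B dirty
Suck (#3): in B — A clear, B clear
min 3: Suck A + move + Suck B

Suck, Right, Suck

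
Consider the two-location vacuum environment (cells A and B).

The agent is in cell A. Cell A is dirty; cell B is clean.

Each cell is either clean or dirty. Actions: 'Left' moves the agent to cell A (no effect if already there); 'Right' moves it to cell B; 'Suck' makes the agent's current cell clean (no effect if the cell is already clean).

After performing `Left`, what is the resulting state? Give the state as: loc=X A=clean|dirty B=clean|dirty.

start: loc=A A=dirty B=clean
t=1 Left ⇒ loc=A A=dirty B=clean

loc=A A=dirty B=clean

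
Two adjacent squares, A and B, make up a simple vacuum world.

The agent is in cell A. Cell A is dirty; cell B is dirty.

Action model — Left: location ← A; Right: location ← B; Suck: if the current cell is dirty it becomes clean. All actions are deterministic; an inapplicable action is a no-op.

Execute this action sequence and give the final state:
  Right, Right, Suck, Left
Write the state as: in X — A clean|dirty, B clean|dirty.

in A — A dirty, B clean

[1] after Right: in B — A dirty, B dirty
[2] after Right: in B — A dirty, B dirty
[3] after Suck: in B — A dirty, B clean
[4] after Left: in A — A dirty, B clean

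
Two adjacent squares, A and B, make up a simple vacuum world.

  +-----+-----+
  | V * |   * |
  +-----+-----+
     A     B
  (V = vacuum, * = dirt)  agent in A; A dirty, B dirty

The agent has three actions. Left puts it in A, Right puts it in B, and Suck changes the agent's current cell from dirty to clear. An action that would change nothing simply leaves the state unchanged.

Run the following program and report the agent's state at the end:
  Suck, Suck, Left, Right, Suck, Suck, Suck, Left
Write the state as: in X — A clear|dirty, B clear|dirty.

[1] after Suck: in A — A clear, B dirty
[2] after Suck: in A — A clear, B dirty
[3] after Left: in A — A clear, B dirty
[4] after Right: in B — A clear, B dirty
[5] after Suck: in B — A clear, B clear
[6] after Suck: in B — A clear, B clear
[7] after Suck: in B — A clear, B clear
[8] after Left: in A — A clear, B clear

in A — A clear, B clear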